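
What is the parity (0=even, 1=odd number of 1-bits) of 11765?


0b10110111110101 has 10 ones => parity 0

0


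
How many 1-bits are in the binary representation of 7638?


0b1110111010110 has 9 set bits

9


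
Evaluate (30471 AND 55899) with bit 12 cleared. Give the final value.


Step 1: 30471 & 55899 = 20995
Step 2: 20995 & ~(1 << 12) = 16899

16899


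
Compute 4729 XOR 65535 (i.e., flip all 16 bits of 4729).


4729 ^ 65535 = 60806

60806


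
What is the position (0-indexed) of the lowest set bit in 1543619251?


0b1011100000000011100001010110011. Lowest set bit at position 0

0


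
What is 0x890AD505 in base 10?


890AD505 hex = 2299188485 decimal

2299188485


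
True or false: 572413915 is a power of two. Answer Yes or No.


0b100010000111100101011111011011. Multiple bits set => No

No


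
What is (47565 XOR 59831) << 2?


Step 1: 47565 ^ 59831 = 20602
Step 2: 20602 << 2 = 82408

82408


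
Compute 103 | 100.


0b1100111 | 0b1100100 = 0b1100111 = 103

103


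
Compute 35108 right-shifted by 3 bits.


0b1000100100100100 >> 3 = 0b1000100100100 = 4388

4388


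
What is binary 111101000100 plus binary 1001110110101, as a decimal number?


111101000100 + 1001110110101 = 10001011111001 = 8953

8953


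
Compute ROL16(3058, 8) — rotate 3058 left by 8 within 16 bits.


Rotate 0b101111110010 left by 8 (16-bit) = 0b1111001000001011 = 61963

61963


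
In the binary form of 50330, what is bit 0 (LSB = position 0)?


0b1100010010011010, position 0 = 0

0


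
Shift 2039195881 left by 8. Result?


0b1111001100010111010100011101001 << 8 = 0b111100110001011101010001110100100000000 = 522034145536

522034145536


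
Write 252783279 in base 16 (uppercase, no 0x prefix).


252783279 = F112AAF hex

F112AAF


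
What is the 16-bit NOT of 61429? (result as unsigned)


~0b1110111111110101 = 0b1000000001010 = 4106 (16-bit unsigned)

4106


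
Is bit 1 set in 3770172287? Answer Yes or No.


0b11100000101110000100001101111111, bit 1 = 1. Yes

Yes


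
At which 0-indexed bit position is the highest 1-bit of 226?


0b11100010. Highest set bit at position 7

7


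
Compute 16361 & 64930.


0b11111111101001 & 0b1111110110100010 = 0b11110110100000 = 15776

15776


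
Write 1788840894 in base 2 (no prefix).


1788840894 = 1101010100111111000101110111110 in binary

1101010100111111000101110111110


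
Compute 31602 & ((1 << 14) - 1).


31602 & 16383 = 15218

15218


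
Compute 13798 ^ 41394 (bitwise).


0b11010111100110 ^ 0b1010000110110010 = 0b1001010001010100 = 37972

37972


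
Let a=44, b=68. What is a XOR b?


44 ^ 68 = 104

104


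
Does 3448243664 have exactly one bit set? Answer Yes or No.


0b11001101100010000000010111010000. Multiple bits set => No

No


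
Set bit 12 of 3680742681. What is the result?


3680742681 | (1 << 12) = 3680742681 | 4096 = 3680746777

3680746777


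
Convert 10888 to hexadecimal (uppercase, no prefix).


10888 = 2A88 hex

2A88


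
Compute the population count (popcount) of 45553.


0b1011000111110001 has 9 set bits

9


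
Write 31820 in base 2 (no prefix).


31820 = 111110001001100 in binary

111110001001100


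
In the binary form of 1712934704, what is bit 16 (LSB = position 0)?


0b1100110000110010100111100110000, position 16 = 1

1


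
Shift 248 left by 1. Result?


0b11111000 << 1 = 0b111110000 = 496

496


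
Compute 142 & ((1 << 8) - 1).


142 & 255 = 142

142


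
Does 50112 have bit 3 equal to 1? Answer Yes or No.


0b1100001111000000, bit 3 = 0. No

No


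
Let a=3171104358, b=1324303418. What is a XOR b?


3171104358 ^ 1324303418 = 4092359260

4092359260


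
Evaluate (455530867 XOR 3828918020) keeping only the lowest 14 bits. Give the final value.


Step 1: 455530867 ^ 3828918020 = 4280188535
Step 2: 4280188535 & 16383 = 15991

15991


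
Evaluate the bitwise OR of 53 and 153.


0b110101 | 0b10011001 = 0b10111101 = 189

189


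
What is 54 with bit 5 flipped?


54 ^ (1 << 5) = 54 ^ 32 = 22

22


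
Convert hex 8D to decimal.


8D hex = 141 decimal

141


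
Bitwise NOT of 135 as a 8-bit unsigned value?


~0b10000111 = 0b1111000 = 120 (8-bit unsigned)

120


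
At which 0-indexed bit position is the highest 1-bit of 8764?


0b10001000111100. Highest set bit at position 13

13


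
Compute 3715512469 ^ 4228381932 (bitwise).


0b11011101011101100011100010010101 ^ 0b11111100000001111111110011101100 = 0b100001011100011100010001111001 = 561103993

561103993


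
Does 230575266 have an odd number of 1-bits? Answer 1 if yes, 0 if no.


0b1101101111100100110010100010 has 15 ones => parity 1

1


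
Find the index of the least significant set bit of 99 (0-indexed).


0b1100011. Lowest set bit at position 0

0


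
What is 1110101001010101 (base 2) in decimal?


1110101001010101 in decimal = 59989

59989


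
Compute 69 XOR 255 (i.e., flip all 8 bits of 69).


69 ^ 255 = 186

186


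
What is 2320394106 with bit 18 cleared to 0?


2320394106 & ~(1 << 18) = 2320131962

2320131962


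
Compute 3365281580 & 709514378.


0b11001000100101100001111100101100 & 0b101010010010100101010010001010 = 0b1000000000100001010000001000 = 134353928

134353928


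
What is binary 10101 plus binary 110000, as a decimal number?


10101 + 110000 = 1000101 = 69

69


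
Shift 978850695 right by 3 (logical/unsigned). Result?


0b111010010110000001001110000111 >> 3 = 0b111010010110000001001110000 = 122356336

122356336


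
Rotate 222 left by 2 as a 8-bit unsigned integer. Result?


Rotate 0b11011110 left by 2 (8-bit) = 0b1111011 = 123

123


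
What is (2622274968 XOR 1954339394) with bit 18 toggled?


Step 1: 2622274968 ^ 1954339394 = 3895486426
Step 2: 3895486426 ^ (1 << 18) = 3895486426 ^ 262144 = 3895748570

3895748570


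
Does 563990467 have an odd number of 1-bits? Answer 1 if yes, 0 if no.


0b100001100111011100111111000011 has 17 ones => parity 1

1


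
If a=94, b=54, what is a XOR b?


94 ^ 54 = 104

104


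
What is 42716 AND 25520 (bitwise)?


0b1010011011011100 & 0b110001110110000 = 0b10001010010000 = 8848

8848


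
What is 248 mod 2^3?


248 & 7 = 0

0


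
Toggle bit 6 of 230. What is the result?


230 ^ (1 << 6) = 230 ^ 64 = 166

166


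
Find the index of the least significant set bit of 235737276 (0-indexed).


0b1110000011010001000010111100. Lowest set bit at position 2

2


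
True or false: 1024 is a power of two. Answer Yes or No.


0b10000000000. Only one bit set => Yes

Yes


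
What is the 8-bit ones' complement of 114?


114 ^ 255 = 141

141


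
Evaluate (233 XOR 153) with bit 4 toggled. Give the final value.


Step 1: 233 ^ 153 = 112
Step 2: 112 ^ (1 << 4) = 112 ^ 16 = 96

96


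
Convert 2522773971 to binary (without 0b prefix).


2522773971 = 10010110010111100111100111010011 in binary

10010110010111100111100111010011


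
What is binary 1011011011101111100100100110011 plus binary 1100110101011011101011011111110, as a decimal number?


1011011011101111100100100110011 + 1100110101011011101011011111110 = 11000010001001011010000000110001 = 3257245745

3257245745


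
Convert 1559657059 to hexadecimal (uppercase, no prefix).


1559657059 = 5CF67A63 hex

5CF67A63


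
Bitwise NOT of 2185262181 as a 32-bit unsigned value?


~0b10000010010000000111010001100101 = 0b1111101101111111000101110011010 = 2109705114 (32-bit unsigned)

2109705114


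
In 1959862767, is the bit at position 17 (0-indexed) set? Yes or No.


0b1110100110100010010000111101111, bit 17 = 0. No

No


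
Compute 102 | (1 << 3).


102 | (1 << 3) = 102 | 8 = 110

110


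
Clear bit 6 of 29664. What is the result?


29664 & ~(1 << 6) = 29600

29600


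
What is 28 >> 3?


0b11100 >> 3 = 0b11 = 3

3


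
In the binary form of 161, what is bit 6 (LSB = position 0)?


0b10100001, position 6 = 0

0


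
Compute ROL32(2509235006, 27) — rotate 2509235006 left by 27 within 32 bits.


Rotate 0b10010101100011111110001100111110 left by 27 (32-bit) = 0b11110100101011000111111100011001 = 4104945433

4104945433


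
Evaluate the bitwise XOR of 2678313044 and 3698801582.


0b10011111101000111101000001010100 ^ 0b11011100011101110011101110101110 = 0b1000011110101001110101111111010 = 1138027514

1138027514


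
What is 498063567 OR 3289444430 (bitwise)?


0b11101101011111101100011001111 | 0b11000100000100001111000001001110 = 0b11011101101111111111100011001111 = 3720345807

3720345807


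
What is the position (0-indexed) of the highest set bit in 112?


0b1110000. Highest set bit at position 6

6


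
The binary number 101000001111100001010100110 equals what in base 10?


101000001111100001010100110 in decimal = 84394662

84394662


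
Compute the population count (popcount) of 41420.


0b1010000111001100 has 7 set bits

7


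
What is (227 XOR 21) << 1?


Step 1: 227 ^ 21 = 246
Step 2: 246 << 1 = 492

492


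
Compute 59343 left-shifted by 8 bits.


0b1110011111001111 << 8 = 0b111001111100111100000000 = 15191808

15191808


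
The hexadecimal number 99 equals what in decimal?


99 hex = 153 decimal

153


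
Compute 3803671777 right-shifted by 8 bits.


0b11100010101101110110110011100001 >> 8 = 0b111000101011011101101100 = 14858092

14858092


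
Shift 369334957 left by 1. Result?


0b10110000000111001101010101101 << 1 = 0b101100000001110011010101011010 = 738669914

738669914


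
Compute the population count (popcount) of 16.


0b10000 has 1 set bits

1


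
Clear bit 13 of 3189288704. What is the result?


3189288704 & ~(1 << 13) = 3189280512

3189280512


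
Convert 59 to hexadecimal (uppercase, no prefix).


59 = 3B hex

3B


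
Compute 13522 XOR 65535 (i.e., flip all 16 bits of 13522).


13522 ^ 65535 = 52013

52013


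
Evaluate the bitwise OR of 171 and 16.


0b10101011 | 0b10000 = 0b10111011 = 187

187


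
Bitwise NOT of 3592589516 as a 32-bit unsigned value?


~0b11010110001000101001000011001100 = 0b101001110111010110111100110011 = 702377779 (32-bit unsigned)

702377779


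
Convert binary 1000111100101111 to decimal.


1000111100101111 in decimal = 36655

36655


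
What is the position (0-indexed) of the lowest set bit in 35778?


0b1000101111000010. Lowest set bit at position 1

1


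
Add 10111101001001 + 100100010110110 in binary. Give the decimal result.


10111101001001 + 100100010110110 = 111011111111111 = 30719

30719


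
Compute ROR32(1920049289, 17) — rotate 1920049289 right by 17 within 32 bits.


Rotate 0b1110010011100011010000010001001 right by 17 (32-bit) = 0b11010000010001001011100100111000 = 3494164792

3494164792


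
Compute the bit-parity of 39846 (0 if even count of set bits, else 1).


0b1001101110100110 has 9 ones => parity 1

1


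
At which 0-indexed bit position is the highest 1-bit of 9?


0b1001. Highest set bit at position 3

3


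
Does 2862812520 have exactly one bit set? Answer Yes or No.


0b10101010101000110000110101101000. Multiple bits set => No

No


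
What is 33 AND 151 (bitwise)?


0b100001 & 0b10010111 = 0b1 = 1

1


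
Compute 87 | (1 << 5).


87 | (1 << 5) = 87 | 32 = 119

119


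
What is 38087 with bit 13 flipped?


38087 ^ (1 << 13) = 38087 ^ 8192 = 46279

46279


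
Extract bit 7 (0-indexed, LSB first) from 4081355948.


0b11110011010001001000110010101100, position 7 = 1

1


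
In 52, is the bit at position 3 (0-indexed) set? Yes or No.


0b110100, bit 3 = 0. No

No


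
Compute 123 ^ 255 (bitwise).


0b1111011 ^ 0b11111111 = 0b10000100 = 132

132


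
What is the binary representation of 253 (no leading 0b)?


253 = 11111101 in binary

11111101


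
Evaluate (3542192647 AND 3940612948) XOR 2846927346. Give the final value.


Step 1: 3542192647 & 3940612948 = 3256914436
Step 2: 3256914436 ^ 2846927346 = 1804614646

1804614646


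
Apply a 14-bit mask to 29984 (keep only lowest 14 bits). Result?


29984 & 16383 = 13600

13600


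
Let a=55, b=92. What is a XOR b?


55 ^ 92 = 107

107


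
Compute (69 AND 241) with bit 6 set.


Step 1: 69 & 241 = 65
Step 2: 65 | (1 << 6) = 65 | 64 = 65

65


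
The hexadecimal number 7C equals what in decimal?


7C hex = 124 decimal

124


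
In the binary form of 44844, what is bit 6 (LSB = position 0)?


0b1010111100101100, position 6 = 0

0


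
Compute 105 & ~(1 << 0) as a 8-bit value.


105 & ~(1 << 0) = 104

104


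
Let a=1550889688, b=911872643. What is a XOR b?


1550889688 ^ 911872643 = 1781178459

1781178459


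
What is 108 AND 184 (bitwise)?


0b1101100 & 0b10111000 = 0b101000 = 40

40


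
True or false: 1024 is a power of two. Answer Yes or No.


0b10000000000. Only one bit set => Yes

Yes


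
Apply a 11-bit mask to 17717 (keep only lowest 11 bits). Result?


17717 & 2047 = 1333

1333


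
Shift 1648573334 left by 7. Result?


0b1100010010000110011101110010110 << 7 = 0b11000100100001100111011100101100000000 = 211017386752

211017386752


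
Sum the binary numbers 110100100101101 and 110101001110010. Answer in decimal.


110100100101101 + 110101001110010 = 1101001110011111 = 54175

54175


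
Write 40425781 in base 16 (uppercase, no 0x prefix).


40425781 = 268D935 hex

268D935


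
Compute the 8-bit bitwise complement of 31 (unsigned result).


~0b11111 = 0b11100000 = 224 (8-bit unsigned)

224


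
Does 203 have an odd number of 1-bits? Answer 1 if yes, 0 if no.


0b11001011 has 5 ones => parity 1

1


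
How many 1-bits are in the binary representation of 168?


0b10101000 has 3 set bits

3


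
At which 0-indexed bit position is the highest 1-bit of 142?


0b10001110. Highest set bit at position 7

7


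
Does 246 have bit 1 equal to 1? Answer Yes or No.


0b11110110, bit 1 = 1. Yes

Yes


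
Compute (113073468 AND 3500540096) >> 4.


Step 1: 113073468 & 3500540096 = 10747904
Step 2: 10747904 >> 4 = 671744

671744


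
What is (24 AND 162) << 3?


Step 1: 24 & 162 = 0
Step 2: 0 << 3 = 0

0


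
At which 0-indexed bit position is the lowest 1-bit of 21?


0b10101. Lowest set bit at position 0

0


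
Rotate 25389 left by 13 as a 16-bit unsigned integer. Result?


Rotate 0b110001100101101 left by 13 (16-bit) = 0b1010110001100101 = 44133

44133


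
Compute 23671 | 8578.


0b101110001110111 | 0b10000110000010 = 0b111110111110111 = 32247

32247


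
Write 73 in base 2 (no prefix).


73 = 1001001 in binary

1001001


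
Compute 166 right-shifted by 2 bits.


0b10100110 >> 2 = 0b101001 = 41

41


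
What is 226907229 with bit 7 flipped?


226907229 ^ (1 << 7) = 226907229 ^ 128 = 226907357

226907357


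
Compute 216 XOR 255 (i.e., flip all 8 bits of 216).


216 ^ 255 = 39

39


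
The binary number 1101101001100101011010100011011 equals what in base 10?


1101101001100101011010100011011 in decimal = 1832039707

1832039707


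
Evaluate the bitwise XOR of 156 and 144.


0b10011100 ^ 0b10010000 = 0b1100 = 12

12


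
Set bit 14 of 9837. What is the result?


9837 | (1 << 14) = 9837 | 16384 = 26221

26221


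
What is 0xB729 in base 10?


B729 hex = 46889 decimal

46889


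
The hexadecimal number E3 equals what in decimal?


E3 hex = 227 decimal

227


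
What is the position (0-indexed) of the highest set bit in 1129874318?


0b1000011010110001000001110001110. Highest set bit at position 30

30


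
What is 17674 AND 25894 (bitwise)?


0b100010100001010 & 0b110010100100110 = 0b100010100000010 = 17666

17666


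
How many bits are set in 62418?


0b1111001111010010 has 10 set bits

10


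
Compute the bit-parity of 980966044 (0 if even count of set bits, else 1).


0b111010011110000101101010011100 has 16 ones => parity 0

0


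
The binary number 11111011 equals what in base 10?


11111011 in decimal = 251

251


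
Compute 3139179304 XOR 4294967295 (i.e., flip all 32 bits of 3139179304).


3139179304 ^ 4294967295 = 1155787991

1155787991


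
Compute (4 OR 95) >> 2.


Step 1: 4 | 95 = 95
Step 2: 95 >> 2 = 23

23


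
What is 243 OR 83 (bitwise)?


0b11110011 | 0b1010011 = 0b11110011 = 243

243


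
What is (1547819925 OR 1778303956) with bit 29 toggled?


Step 1: 1547819925 | 1778303956 = 2113919957
Step 2: 2113919957 ^ (1 << 29) = 2113919957 ^ 536870912 = 1577049045

1577049045


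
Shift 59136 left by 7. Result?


0b1110011100000000 << 7 = 0b11100111000000000000000 = 7569408

7569408


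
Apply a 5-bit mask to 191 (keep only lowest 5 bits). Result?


191 & 31 = 31

31


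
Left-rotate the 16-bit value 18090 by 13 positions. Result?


Rotate 0b100011010101010 left by 13 (16-bit) = 0b100100011010101 = 18645

18645


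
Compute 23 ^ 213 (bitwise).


0b10111 ^ 0b11010101 = 0b11000010 = 194

194


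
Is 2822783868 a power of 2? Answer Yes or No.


0b10101000010000000100001101111100. Multiple bits set => No

No


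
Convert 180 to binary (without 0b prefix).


180 = 10110100 in binary

10110100


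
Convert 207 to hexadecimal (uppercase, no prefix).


207 = CF hex

CF


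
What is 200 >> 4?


0b11001000 >> 4 = 0b1100 = 12

12


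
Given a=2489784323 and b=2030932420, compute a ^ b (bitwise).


2489784323 ^ 2030932420 = 3983182279

3983182279


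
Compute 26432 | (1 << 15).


26432 | (1 << 15) = 26432 | 32768 = 59200

59200


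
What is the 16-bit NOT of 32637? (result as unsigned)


~0b111111101111101 = 0b1000000010000010 = 32898 (16-bit unsigned)

32898


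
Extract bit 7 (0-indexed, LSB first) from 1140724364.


0b1000011111111100001001010001100, position 7 = 1

1


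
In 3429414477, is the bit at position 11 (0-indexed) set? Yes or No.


0b11001100011010001011011001001101, bit 11 = 0. No

No


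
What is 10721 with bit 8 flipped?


10721 ^ (1 << 8) = 10721 ^ 256 = 10465

10465


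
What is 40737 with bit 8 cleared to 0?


40737 & ~(1 << 8) = 40481

40481


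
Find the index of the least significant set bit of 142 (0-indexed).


0b10001110. Lowest set bit at position 1

1


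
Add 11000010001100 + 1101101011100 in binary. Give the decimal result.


11000010001100 + 1101101011100 = 100101111101000 = 19432

19432


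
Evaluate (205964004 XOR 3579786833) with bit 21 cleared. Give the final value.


Step 1: 205964004 ^ 3579786833 = 3642356917
Step 2: 3642356917 & ~(1 << 21) = 3642356917

3642356917


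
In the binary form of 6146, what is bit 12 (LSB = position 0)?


0b1100000000010, position 12 = 1

1


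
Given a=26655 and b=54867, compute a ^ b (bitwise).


26655 ^ 54867 = 48716

48716


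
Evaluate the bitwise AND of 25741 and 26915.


0b110010010001101 & 0b110100100100011 = 0b110000000000001 = 24577

24577


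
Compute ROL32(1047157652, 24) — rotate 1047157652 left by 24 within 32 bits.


Rotate 0b111110011010100101101110010100 left by 24 (32-bit) = 0b10010100001111100110101001011011 = 2487118427

2487118427


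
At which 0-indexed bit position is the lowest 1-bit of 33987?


0b1000010011000011. Lowest set bit at position 0

0


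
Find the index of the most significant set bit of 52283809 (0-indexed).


0b11000111011100100110100001. Highest set bit at position 25

25


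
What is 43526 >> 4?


0b1010101000000110 >> 4 = 0b101010100000 = 2720

2720


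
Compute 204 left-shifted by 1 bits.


0b11001100 << 1 = 0b110011000 = 408

408


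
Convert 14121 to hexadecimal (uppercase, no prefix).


14121 = 3729 hex

3729


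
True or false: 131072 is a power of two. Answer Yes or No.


0b100000000000000000. Only one bit set => Yes

Yes


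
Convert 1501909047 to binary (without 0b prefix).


1501909047 = 1011001100001010101000000110111 in binary

1011001100001010101000000110111


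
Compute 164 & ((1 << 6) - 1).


164 & 63 = 36

36


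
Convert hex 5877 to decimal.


5877 hex = 22647 decimal

22647


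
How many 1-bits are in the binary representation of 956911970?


0b111001000010010101000101100010 has 12 set bits

12


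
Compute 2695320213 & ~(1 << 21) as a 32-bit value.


2695320213 & ~(1 << 21) = 2693223061

2693223061


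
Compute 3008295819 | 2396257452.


0b10110011010011101111001110001011 | 0b10001110110100111111110010101100 = 0b10111111110111111111111110101111 = 3219128239

3219128239


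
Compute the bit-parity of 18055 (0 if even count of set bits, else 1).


0b100011010000111 has 7 ones => parity 1

1


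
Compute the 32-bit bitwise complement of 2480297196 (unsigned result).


~0b10010011110101100101010011101100 = 0b1101100001010011010101100010011 = 1814670099 (32-bit unsigned)

1814670099


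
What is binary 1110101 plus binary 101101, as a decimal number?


1110101 + 101101 = 10100010 = 162

162


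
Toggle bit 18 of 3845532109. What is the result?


3845532109 ^ (1 << 18) = 3845532109 ^ 262144 = 3845269965

3845269965


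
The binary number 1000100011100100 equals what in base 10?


1000100011100100 in decimal = 35044

35044


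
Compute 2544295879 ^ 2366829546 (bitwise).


0b10010111101001101101111111000111 ^ 0b10001101000100101111001111101010 = 0b11010101101000010110000101101 = 448015405

448015405


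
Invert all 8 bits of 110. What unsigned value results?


110 ^ 255 = 145

145


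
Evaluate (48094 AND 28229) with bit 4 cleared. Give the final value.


Step 1: 48094 & 28229 = 10820
Step 2: 10820 & ~(1 << 4) = 10820

10820


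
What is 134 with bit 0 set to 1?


134 | (1 << 0) = 134 | 1 = 135

135


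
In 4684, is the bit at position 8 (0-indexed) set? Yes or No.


0b1001001001100, bit 8 = 0. No

No


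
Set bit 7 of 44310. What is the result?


44310 | (1 << 7) = 44310 | 128 = 44438

44438


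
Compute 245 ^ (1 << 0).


245 ^ (1 << 0) = 245 ^ 1 = 244

244


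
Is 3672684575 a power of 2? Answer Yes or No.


0b11011010111010001011100000011111. Multiple bits set => No

No


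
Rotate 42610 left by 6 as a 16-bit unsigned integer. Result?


Rotate 0b1010011001110010 left by 6 (16-bit) = 0b1001110010101001 = 40105

40105


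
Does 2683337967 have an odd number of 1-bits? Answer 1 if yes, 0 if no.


0b10011111111100000111110011101111 has 22 ones => parity 0

0


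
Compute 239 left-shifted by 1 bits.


0b11101111 << 1 = 0b111011110 = 478

478


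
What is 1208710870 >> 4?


0b1001000000010110111011011010110 >> 4 = 0b100100000001011011101101101 = 75544429

75544429


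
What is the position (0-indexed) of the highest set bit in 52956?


0b1100111011011100. Highest set bit at position 15

15


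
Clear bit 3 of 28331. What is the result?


28331 & ~(1 << 3) = 28323

28323


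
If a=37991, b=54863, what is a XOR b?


37991 ^ 54863 = 16936

16936


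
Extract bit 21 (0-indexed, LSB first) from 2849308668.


0b10101001110101001111111111111100, position 21 = 0

0


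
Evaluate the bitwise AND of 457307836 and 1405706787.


0b11011010000011111011010111100 & 0b1010011110010010110001000100011 = 0b10011010000010110001000100000 = 323052064

323052064


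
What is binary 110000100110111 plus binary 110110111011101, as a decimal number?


110000100110111 + 110110111011101 = 1100111100010100 = 53012

53012


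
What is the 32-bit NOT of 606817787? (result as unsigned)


~0b100100001010110100110111111011 = 0b11011011110101001011001000000100 = 3688149508 (32-bit unsigned)

3688149508


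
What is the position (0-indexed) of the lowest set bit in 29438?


0b111001011111110. Lowest set bit at position 1

1


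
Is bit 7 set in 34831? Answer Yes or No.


0b1000100000001111, bit 7 = 0. No

No


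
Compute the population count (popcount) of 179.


0b10110011 has 5 set bits

5


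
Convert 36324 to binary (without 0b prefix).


36324 = 1000110111100100 in binary

1000110111100100


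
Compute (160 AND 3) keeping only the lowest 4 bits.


Step 1: 160 & 3 = 0
Step 2: 0 & 15 = 0

0


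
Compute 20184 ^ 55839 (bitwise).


0b100111011011000 ^ 0b1101101000011111 = 0b1001010011000111 = 38087

38087


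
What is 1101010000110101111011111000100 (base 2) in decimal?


1101010000110101111011111000100 in decimal = 1780152260

1780152260


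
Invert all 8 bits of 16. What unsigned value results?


16 ^ 255 = 239

239


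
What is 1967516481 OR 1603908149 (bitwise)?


0b1110101010001011110101101000001 | 0b1011111100110011011001000110101 = 0b1111111110111011111101101110101 = 2145254261

2145254261


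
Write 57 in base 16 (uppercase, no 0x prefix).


57 = 39 hex

39


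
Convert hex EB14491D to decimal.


EB14491D hex = 3943975197 decimal

3943975197


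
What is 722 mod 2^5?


722 & 31 = 18

18


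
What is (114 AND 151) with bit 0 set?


Step 1: 114 & 151 = 18
Step 2: 18 | (1 << 0) = 18 | 1 = 19

19


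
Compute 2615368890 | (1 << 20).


2615368890 | (1 << 20) = 2615368890 | 1048576 = 2616417466

2616417466


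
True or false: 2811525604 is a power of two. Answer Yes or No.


0b10100111100101000111100111100100. Multiple bits set => No

No


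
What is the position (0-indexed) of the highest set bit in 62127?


0b1111001010101111. Highest set bit at position 15

15


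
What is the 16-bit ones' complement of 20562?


20562 ^ 65535 = 44973

44973


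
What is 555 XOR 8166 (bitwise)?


0b1000101011 ^ 0b1111111100110 = 0b1110111001101 = 7629

7629


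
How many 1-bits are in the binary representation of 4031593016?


0b11110000010011010011101000111000 has 15 set bits

15


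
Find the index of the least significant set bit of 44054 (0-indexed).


0b1010110000010110. Lowest set bit at position 1

1


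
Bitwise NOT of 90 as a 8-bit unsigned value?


~0b1011010 = 0b10100101 = 165 (8-bit unsigned)

165


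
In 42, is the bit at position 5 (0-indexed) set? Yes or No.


0b101010, bit 5 = 1. Yes

Yes


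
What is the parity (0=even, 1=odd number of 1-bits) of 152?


0b10011000 has 3 ones => parity 1

1


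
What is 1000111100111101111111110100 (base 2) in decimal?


1000111100111101111111110100 in decimal = 150200308

150200308


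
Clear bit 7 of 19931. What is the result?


19931 & ~(1 << 7) = 19803

19803


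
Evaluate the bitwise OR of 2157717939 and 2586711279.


0b10000000100111000010100110110011 | 0b10011010001011100001010011101111 = 0b10011010101111100011110111111111 = 2596158975

2596158975


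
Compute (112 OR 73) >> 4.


Step 1: 112 | 73 = 121
Step 2: 121 >> 4 = 7

7


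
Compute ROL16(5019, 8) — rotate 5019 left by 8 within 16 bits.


Rotate 0b1001110011011 left by 8 (16-bit) = 0b1001101100010011 = 39699

39699


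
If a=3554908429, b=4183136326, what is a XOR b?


3554908429 ^ 4183136326 = 716570955

716570955


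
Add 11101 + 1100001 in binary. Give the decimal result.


11101 + 1100001 = 1111110 = 126

126


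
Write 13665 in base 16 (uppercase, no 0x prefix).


13665 = 3561 hex

3561


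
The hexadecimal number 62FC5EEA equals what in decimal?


62FC5EEA hex = 1660706538 decimal

1660706538


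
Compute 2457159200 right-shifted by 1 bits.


0b10010010011101010100011000100000 >> 1 = 0b1001001001110101010001100010000 = 1228579600

1228579600


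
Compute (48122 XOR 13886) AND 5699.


Step 1: 48122 ^ 13886 = 36292
Step 2: 36292 & 5699 = 1088

1088


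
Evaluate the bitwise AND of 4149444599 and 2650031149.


0b11110111010100110111111111110111 & 0b10011101111101000100010000101101 = 0b10010101010100000100010000100101 = 2505065509

2505065509


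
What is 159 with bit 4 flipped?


159 ^ (1 << 4) = 159 ^ 16 = 143

143


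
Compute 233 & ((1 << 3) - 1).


233 & 7 = 1

1


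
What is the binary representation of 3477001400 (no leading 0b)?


3477001400 = 11001111001111101101010010111000 in binary

11001111001111101101010010111000


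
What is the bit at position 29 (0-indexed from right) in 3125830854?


0b10111010010100000110010011000110, position 29 = 1

1


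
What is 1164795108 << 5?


0b1000101011011010101110011100100 << 5 = 0b100010101101101010111001110010000000 = 37273443456

37273443456


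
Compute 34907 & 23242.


0b1000100001011011 & 0b101101011001010 = 0b100001001010 = 2122

2122


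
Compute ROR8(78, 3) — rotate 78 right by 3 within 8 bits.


Rotate 0b1001110 right by 3 (8-bit) = 0b11001001 = 201

201


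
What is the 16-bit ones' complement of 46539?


46539 ^ 65535 = 18996

18996


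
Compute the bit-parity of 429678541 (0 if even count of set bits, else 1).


0b11001100111000101111111001101 has 18 ones => parity 0

0


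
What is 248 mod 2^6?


248 & 63 = 56

56


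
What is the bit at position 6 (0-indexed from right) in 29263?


0b111001001001111, position 6 = 1

1


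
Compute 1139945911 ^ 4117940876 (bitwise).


0b1000011111100100011000110110111 ^ 0b11110101011100101100101010001100 = 0b10110110100000001111101100111011 = 3061906235

3061906235


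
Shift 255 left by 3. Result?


0b11111111 << 3 = 0b11111111000 = 2040

2040


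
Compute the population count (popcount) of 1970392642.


0b1110101011100011100111001000010 has 16 set bits

16


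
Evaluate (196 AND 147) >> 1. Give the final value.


Step 1: 196 & 147 = 128
Step 2: 128 >> 1 = 64

64


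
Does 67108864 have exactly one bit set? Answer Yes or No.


0b100000000000000000000000000. Only one bit set => Yes

Yes


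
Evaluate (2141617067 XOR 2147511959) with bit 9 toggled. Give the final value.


Step 1: 2141617067 ^ 2147511959 = 4289074492
Step 2: 4289074492 ^ (1 << 9) = 4289074492 ^ 512 = 4289075004

4289075004


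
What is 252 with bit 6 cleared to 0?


252 & ~(1 << 6) = 188

188


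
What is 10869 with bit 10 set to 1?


10869 | (1 << 10) = 10869 | 1024 = 11893

11893


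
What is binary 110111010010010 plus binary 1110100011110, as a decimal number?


110111010010010 + 1110100011110 = 1000101110110000 = 35760

35760


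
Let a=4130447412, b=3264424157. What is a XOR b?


4130447412 ^ 3264424157 = 883067113

883067113


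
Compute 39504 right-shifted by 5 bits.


0b1001101001010000 >> 5 = 0b10011010010 = 1234

1234


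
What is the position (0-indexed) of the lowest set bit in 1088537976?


0b1000000111000011100010101111000. Lowest set bit at position 3

3


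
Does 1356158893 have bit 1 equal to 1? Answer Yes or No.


0b1010000110101010101011110101101, bit 1 = 0. No

No


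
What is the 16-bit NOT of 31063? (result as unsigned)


~0b111100101010111 = 0b1000011010101000 = 34472 (16-bit unsigned)

34472


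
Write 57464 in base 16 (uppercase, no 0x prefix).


57464 = E078 hex

E078


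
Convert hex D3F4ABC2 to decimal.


D3F4ABC2 hex = 3556027330 decimal

3556027330


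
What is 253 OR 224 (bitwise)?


0b11111101 | 0b11100000 = 0b11111101 = 253

253


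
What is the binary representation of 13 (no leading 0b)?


13 = 1101 in binary

1101


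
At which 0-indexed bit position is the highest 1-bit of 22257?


0b101011011110001. Highest set bit at position 14

14


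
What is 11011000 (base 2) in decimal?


11011000 in decimal = 216

216


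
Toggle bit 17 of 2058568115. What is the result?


2058568115 ^ (1 << 17) = 2058568115 ^ 131072 = 2058437043

2058437043


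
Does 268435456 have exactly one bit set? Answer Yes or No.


0b10000000000000000000000000000. Only one bit set => Yes

Yes


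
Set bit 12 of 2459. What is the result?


2459 | (1 << 12) = 2459 | 4096 = 6555

6555


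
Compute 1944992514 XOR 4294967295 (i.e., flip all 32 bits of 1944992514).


1944992514 ^ 4294967295 = 2349974781

2349974781


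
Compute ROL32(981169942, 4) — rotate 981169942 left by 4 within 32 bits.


Rotate 0b111010011110110111011100010110 left by 4 (32-bit) = 0b10100111101101110111000101100011 = 2813817187

2813817187


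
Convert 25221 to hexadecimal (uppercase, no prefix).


25221 = 6285 hex

6285


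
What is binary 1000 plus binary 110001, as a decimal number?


1000 + 110001 = 111001 = 57

57


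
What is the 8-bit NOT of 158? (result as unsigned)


~0b10011110 = 0b1100001 = 97 (8-bit unsigned)

97


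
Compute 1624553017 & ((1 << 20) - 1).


1624553017 & 1048575 = 308793

308793


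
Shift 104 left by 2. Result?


0b1101000 << 2 = 0b110100000 = 416

416


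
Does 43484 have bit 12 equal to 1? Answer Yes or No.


0b1010100111011100, bit 12 = 0. No

No


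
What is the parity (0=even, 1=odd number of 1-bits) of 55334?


0b1101100000100110 has 7 ones => parity 1

1


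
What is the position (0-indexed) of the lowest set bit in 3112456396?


0b10111001100001000101000011001100. Lowest set bit at position 2

2


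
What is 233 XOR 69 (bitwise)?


0b11101001 ^ 0b1000101 = 0b10101100 = 172

172


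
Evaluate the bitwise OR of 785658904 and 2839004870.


0b101110110101000011010000011000 | 0b10101001001101111100011011000110 = 0b10101111111101111111011011011110 = 2952263390

2952263390


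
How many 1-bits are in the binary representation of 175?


0b10101111 has 6 set bits

6


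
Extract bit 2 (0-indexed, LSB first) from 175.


0b10101111, position 2 = 1

1


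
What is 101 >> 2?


0b1100101 >> 2 = 0b11001 = 25

25


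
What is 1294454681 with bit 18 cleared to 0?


1294454681 & ~(1 << 18) = 1294192537

1294192537


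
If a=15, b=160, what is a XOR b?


15 ^ 160 = 175

175


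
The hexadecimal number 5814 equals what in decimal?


5814 hex = 22548 decimal

22548


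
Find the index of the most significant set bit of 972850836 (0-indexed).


0b111001111111001000011010010100. Highest set bit at position 29

29


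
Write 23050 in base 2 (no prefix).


23050 = 101101000001010 in binary

101101000001010


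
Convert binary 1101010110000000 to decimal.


1101010110000000 in decimal = 54656

54656


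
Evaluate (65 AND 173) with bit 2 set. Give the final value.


Step 1: 65 & 173 = 1
Step 2: 1 | (1 << 2) = 1 | 4 = 5

5


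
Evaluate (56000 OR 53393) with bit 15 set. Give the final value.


Step 1: 56000 | 53393 = 56017
Step 2: 56017 | (1 << 15) = 56017 | 32768 = 56017

56017


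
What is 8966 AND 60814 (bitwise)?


0b10001100000110 & 0b1110110110001110 = 0b10000100000110 = 8454

8454


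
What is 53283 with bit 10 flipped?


53283 ^ (1 << 10) = 53283 ^ 1024 = 54307

54307


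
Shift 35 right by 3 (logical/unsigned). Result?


0b100011 >> 3 = 0b100 = 4

4


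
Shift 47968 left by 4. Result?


0b1011101101100000 << 4 = 0b10111011011000000000 = 767488

767488


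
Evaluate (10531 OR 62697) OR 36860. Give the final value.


Step 1: 10531 | 62697 = 65003
Step 2: 65003 | 36860 = 65535

65535


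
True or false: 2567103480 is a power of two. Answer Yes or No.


0b10011001000000101110001111111000. Multiple bits set => No

No


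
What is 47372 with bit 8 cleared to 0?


47372 & ~(1 << 8) = 47116

47116


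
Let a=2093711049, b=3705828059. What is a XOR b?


2093711049 ^ 3705828059 = 2687044626

2687044626


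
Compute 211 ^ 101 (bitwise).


0b11010011 ^ 0b1100101 = 0b10110110 = 182

182


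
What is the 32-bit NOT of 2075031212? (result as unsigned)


~0b1111011101011100111011010101100 = 0b10000100010100011000100101010011 = 2219936083 (32-bit unsigned)

2219936083


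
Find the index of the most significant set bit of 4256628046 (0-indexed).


0b11111101101101101111110101001110. Highest set bit at position 31

31


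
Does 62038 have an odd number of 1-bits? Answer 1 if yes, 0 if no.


0b1111001001010110 has 9 ones => parity 1

1


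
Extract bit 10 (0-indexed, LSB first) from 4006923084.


0b11101110110101001100101101001100, position 10 = 0

0


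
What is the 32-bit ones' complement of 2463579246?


2463579246 ^ 4294967295 = 1831388049

1831388049


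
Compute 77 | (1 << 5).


77 | (1 << 5) = 77 | 32 = 109

109


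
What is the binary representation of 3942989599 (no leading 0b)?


3942989599 = 11101011000001010011111100011111 in binary

11101011000001010011111100011111


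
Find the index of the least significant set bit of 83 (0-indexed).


0b1010011. Lowest set bit at position 0

0


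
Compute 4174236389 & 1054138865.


0b11111000110011011100101011100101 & 0b111110110101001110000111110001 = 0b111000110001001100000011100001 = 952418529

952418529


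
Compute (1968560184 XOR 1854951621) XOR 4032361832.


Step 1: 1968560184 ^ 1854951621 = 465930493
Step 2: 465930493 ^ 4032361832 = 3952967061

3952967061


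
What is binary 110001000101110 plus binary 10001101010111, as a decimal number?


110001000101110 + 10001101010111 = 1000010110000101 = 34181

34181


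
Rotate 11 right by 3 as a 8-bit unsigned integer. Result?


Rotate 0b1011 right by 3 (8-bit) = 0b1100001 = 97

97


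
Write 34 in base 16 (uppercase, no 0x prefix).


34 = 22 hex

22


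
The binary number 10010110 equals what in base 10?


10010110 in decimal = 150

150


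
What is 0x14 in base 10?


14 hex = 20 decimal

20


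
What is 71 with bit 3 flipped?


71 ^ (1 << 3) = 71 ^ 8 = 79

79


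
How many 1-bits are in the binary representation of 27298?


0b110101010100010 has 7 set bits

7


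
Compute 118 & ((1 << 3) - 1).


118 & 7 = 6

6


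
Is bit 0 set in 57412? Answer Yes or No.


0b1110000001000100, bit 0 = 0. No

No


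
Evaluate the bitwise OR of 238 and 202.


0b11101110 | 0b11001010 = 0b11101110 = 238

238


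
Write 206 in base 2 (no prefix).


206 = 11001110 in binary

11001110


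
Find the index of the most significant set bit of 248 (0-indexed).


0b11111000. Highest set bit at position 7

7


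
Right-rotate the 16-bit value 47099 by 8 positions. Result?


Rotate 0b1011011111111011 right by 8 (16-bit) = 0b1111101110110111 = 64439

64439


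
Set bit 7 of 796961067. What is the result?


796961067 | (1 << 7) = 796961067 | 128 = 796961195

796961195


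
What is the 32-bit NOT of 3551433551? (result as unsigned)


~0b11010011101011101001001101001111 = 0b101100010100010110110010110000 = 743533744 (32-bit unsigned)

743533744


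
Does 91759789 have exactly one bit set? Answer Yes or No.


0b101011110000010010010101101. Multiple bits set => No

No


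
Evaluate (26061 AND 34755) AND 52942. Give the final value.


Step 1: 26061 & 34755 = 1473
Step 2: 1473 & 52942 = 1216

1216
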